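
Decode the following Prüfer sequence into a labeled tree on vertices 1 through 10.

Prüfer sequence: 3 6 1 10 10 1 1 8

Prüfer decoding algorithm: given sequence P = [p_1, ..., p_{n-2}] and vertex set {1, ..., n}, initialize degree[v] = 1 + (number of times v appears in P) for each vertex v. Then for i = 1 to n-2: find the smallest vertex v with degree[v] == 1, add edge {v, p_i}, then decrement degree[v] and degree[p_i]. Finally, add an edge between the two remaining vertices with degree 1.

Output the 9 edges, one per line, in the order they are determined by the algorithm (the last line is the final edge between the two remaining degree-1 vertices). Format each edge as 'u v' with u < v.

Answer: 2 3
3 6
1 4
5 10
6 10
1 7
1 9
1 8
8 10

Derivation:
Initial degrees: {1:4, 2:1, 3:2, 4:1, 5:1, 6:2, 7:1, 8:2, 9:1, 10:3}
Step 1: smallest deg-1 vertex = 2, p_1 = 3. Add edge {2,3}. Now deg[2]=0, deg[3]=1.
Step 2: smallest deg-1 vertex = 3, p_2 = 6. Add edge {3,6}. Now deg[3]=0, deg[6]=1.
Step 3: smallest deg-1 vertex = 4, p_3 = 1. Add edge {1,4}. Now deg[4]=0, deg[1]=3.
Step 4: smallest deg-1 vertex = 5, p_4 = 10. Add edge {5,10}. Now deg[5]=0, deg[10]=2.
Step 5: smallest deg-1 vertex = 6, p_5 = 10. Add edge {6,10}. Now deg[6]=0, deg[10]=1.
Step 6: smallest deg-1 vertex = 7, p_6 = 1. Add edge {1,7}. Now deg[7]=0, deg[1]=2.
Step 7: smallest deg-1 vertex = 9, p_7 = 1. Add edge {1,9}. Now deg[9]=0, deg[1]=1.
Step 8: smallest deg-1 vertex = 1, p_8 = 8. Add edge {1,8}. Now deg[1]=0, deg[8]=1.
Final: two remaining deg-1 vertices are 8, 10. Add edge {8,10}.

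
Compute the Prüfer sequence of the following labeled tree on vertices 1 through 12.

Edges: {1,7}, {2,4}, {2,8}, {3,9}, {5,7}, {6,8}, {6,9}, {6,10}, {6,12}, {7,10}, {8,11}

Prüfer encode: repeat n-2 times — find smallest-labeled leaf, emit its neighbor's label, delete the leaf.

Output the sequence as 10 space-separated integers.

Answer: 7 9 2 8 7 10 6 6 8 6

Derivation:
Step 1: leaves = {1,3,4,5,11,12}. Remove smallest leaf 1, emit neighbor 7.
Step 2: leaves = {3,4,5,11,12}. Remove smallest leaf 3, emit neighbor 9.
Step 3: leaves = {4,5,9,11,12}. Remove smallest leaf 4, emit neighbor 2.
Step 4: leaves = {2,5,9,11,12}. Remove smallest leaf 2, emit neighbor 8.
Step 5: leaves = {5,9,11,12}. Remove smallest leaf 5, emit neighbor 7.
Step 6: leaves = {7,9,11,12}. Remove smallest leaf 7, emit neighbor 10.
Step 7: leaves = {9,10,11,12}. Remove smallest leaf 9, emit neighbor 6.
Step 8: leaves = {10,11,12}. Remove smallest leaf 10, emit neighbor 6.
Step 9: leaves = {11,12}. Remove smallest leaf 11, emit neighbor 8.
Step 10: leaves = {8,12}. Remove smallest leaf 8, emit neighbor 6.
Done: 2 vertices remain (6, 12). Sequence = [7 9 2 8 7 10 6 6 8 6]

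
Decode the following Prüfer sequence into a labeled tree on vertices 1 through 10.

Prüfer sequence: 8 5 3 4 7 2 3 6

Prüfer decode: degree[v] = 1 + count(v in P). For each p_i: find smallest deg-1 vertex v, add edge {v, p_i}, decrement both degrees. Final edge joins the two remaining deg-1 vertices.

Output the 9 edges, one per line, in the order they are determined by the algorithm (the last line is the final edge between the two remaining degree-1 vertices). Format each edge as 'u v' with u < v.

Answer: 1 8
5 8
3 5
4 9
4 7
2 7
2 3
3 6
6 10

Derivation:
Initial degrees: {1:1, 2:2, 3:3, 4:2, 5:2, 6:2, 7:2, 8:2, 9:1, 10:1}
Step 1: smallest deg-1 vertex = 1, p_1 = 8. Add edge {1,8}. Now deg[1]=0, deg[8]=1.
Step 2: smallest deg-1 vertex = 8, p_2 = 5. Add edge {5,8}. Now deg[8]=0, deg[5]=1.
Step 3: smallest deg-1 vertex = 5, p_3 = 3. Add edge {3,5}. Now deg[5]=0, deg[3]=2.
Step 4: smallest deg-1 vertex = 9, p_4 = 4. Add edge {4,9}. Now deg[9]=0, deg[4]=1.
Step 5: smallest deg-1 vertex = 4, p_5 = 7. Add edge {4,7}. Now deg[4]=0, deg[7]=1.
Step 6: smallest deg-1 vertex = 7, p_6 = 2. Add edge {2,7}. Now deg[7]=0, deg[2]=1.
Step 7: smallest deg-1 vertex = 2, p_7 = 3. Add edge {2,3}. Now deg[2]=0, deg[3]=1.
Step 8: smallest deg-1 vertex = 3, p_8 = 6. Add edge {3,6}. Now deg[3]=0, deg[6]=1.
Final: two remaining deg-1 vertices are 6, 10. Add edge {6,10}.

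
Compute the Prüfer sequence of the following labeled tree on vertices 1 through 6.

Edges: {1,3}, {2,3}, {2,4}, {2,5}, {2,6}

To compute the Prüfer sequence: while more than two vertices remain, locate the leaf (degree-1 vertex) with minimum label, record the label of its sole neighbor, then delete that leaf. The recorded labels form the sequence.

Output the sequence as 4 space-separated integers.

Answer: 3 2 2 2

Derivation:
Step 1: leaves = {1,4,5,6}. Remove smallest leaf 1, emit neighbor 3.
Step 2: leaves = {3,4,5,6}. Remove smallest leaf 3, emit neighbor 2.
Step 3: leaves = {4,5,6}. Remove smallest leaf 4, emit neighbor 2.
Step 4: leaves = {5,6}. Remove smallest leaf 5, emit neighbor 2.
Done: 2 vertices remain (2, 6). Sequence = [3 2 2 2]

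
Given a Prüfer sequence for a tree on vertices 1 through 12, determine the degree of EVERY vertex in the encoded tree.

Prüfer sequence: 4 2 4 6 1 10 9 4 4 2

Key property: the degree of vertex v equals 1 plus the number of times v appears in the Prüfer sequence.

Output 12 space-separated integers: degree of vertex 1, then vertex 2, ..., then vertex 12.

p_1 = 4: count[4] becomes 1
p_2 = 2: count[2] becomes 1
p_3 = 4: count[4] becomes 2
p_4 = 6: count[6] becomes 1
p_5 = 1: count[1] becomes 1
p_6 = 10: count[10] becomes 1
p_7 = 9: count[9] becomes 1
p_8 = 4: count[4] becomes 3
p_9 = 4: count[4] becomes 4
p_10 = 2: count[2] becomes 2
Degrees (1 + count): deg[1]=1+1=2, deg[2]=1+2=3, deg[3]=1+0=1, deg[4]=1+4=5, deg[5]=1+0=1, deg[6]=1+1=2, deg[7]=1+0=1, deg[8]=1+0=1, deg[9]=1+1=2, deg[10]=1+1=2, deg[11]=1+0=1, deg[12]=1+0=1

Answer: 2 3 1 5 1 2 1 1 2 2 1 1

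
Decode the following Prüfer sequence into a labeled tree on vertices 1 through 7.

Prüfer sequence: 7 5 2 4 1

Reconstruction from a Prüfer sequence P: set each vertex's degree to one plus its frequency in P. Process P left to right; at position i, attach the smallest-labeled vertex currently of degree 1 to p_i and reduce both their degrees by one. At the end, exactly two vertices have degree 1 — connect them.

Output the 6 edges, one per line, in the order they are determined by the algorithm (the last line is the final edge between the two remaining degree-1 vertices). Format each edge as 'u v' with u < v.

Answer: 3 7
5 6
2 5
2 4
1 4
1 7

Derivation:
Initial degrees: {1:2, 2:2, 3:1, 4:2, 5:2, 6:1, 7:2}
Step 1: smallest deg-1 vertex = 3, p_1 = 7. Add edge {3,7}. Now deg[3]=0, deg[7]=1.
Step 2: smallest deg-1 vertex = 6, p_2 = 5. Add edge {5,6}. Now deg[6]=0, deg[5]=1.
Step 3: smallest deg-1 vertex = 5, p_3 = 2. Add edge {2,5}. Now deg[5]=0, deg[2]=1.
Step 4: smallest deg-1 vertex = 2, p_4 = 4. Add edge {2,4}. Now deg[2]=0, deg[4]=1.
Step 5: smallest deg-1 vertex = 4, p_5 = 1. Add edge {1,4}. Now deg[4]=0, deg[1]=1.
Final: two remaining deg-1 vertices are 1, 7. Add edge {1,7}.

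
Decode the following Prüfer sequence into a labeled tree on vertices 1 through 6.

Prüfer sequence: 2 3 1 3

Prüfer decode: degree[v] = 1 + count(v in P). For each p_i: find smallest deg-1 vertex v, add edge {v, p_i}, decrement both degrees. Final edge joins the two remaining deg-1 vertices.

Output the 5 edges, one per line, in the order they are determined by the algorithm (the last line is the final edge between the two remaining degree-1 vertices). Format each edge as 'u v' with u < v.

Answer: 2 4
2 3
1 5
1 3
3 6

Derivation:
Initial degrees: {1:2, 2:2, 3:3, 4:1, 5:1, 6:1}
Step 1: smallest deg-1 vertex = 4, p_1 = 2. Add edge {2,4}. Now deg[4]=0, deg[2]=1.
Step 2: smallest deg-1 vertex = 2, p_2 = 3. Add edge {2,3}. Now deg[2]=0, deg[3]=2.
Step 3: smallest deg-1 vertex = 5, p_3 = 1. Add edge {1,5}. Now deg[5]=0, deg[1]=1.
Step 4: smallest deg-1 vertex = 1, p_4 = 3. Add edge {1,3}. Now deg[1]=0, deg[3]=1.
Final: two remaining deg-1 vertices are 3, 6. Add edge {3,6}.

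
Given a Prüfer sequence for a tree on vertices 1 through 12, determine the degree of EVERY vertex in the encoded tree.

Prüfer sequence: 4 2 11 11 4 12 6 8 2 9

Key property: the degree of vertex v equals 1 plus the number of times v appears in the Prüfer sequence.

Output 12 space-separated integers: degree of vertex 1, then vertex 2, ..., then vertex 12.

Answer: 1 3 1 3 1 2 1 2 2 1 3 2

Derivation:
p_1 = 4: count[4] becomes 1
p_2 = 2: count[2] becomes 1
p_3 = 11: count[11] becomes 1
p_4 = 11: count[11] becomes 2
p_5 = 4: count[4] becomes 2
p_6 = 12: count[12] becomes 1
p_7 = 6: count[6] becomes 1
p_8 = 8: count[8] becomes 1
p_9 = 2: count[2] becomes 2
p_10 = 9: count[9] becomes 1
Degrees (1 + count): deg[1]=1+0=1, deg[2]=1+2=3, deg[3]=1+0=1, deg[4]=1+2=3, deg[5]=1+0=1, deg[6]=1+1=2, deg[7]=1+0=1, deg[8]=1+1=2, deg[9]=1+1=2, deg[10]=1+0=1, deg[11]=1+2=3, deg[12]=1+1=2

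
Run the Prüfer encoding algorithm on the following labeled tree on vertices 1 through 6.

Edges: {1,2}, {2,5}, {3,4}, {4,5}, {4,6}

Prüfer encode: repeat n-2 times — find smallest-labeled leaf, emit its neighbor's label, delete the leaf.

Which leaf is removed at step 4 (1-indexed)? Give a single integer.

Answer: 5

Derivation:
Step 1: current leaves = {1,3,6}. Remove leaf 1 (neighbor: 2).
Step 2: current leaves = {2,3,6}. Remove leaf 2 (neighbor: 5).
Step 3: current leaves = {3,5,6}. Remove leaf 3 (neighbor: 4).
Step 4: current leaves = {5,6}. Remove leaf 5 (neighbor: 4).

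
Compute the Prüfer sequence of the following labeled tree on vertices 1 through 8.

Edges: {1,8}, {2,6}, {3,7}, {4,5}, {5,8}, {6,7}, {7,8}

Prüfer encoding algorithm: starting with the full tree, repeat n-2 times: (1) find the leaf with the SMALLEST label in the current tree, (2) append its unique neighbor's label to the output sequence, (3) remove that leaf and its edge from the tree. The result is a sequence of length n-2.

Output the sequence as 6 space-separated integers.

Step 1: leaves = {1,2,3,4}. Remove smallest leaf 1, emit neighbor 8.
Step 2: leaves = {2,3,4}. Remove smallest leaf 2, emit neighbor 6.
Step 3: leaves = {3,4,6}. Remove smallest leaf 3, emit neighbor 7.
Step 4: leaves = {4,6}. Remove smallest leaf 4, emit neighbor 5.
Step 5: leaves = {5,6}. Remove smallest leaf 5, emit neighbor 8.
Step 6: leaves = {6,8}. Remove smallest leaf 6, emit neighbor 7.
Done: 2 vertices remain (7, 8). Sequence = [8 6 7 5 8 7]

Answer: 8 6 7 5 8 7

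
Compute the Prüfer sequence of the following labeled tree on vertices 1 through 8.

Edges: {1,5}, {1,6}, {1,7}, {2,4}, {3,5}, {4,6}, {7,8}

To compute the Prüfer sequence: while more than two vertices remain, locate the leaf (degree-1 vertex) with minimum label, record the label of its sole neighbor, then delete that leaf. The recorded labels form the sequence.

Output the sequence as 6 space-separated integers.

Answer: 4 5 6 1 1 7

Derivation:
Step 1: leaves = {2,3,8}. Remove smallest leaf 2, emit neighbor 4.
Step 2: leaves = {3,4,8}. Remove smallest leaf 3, emit neighbor 5.
Step 3: leaves = {4,5,8}. Remove smallest leaf 4, emit neighbor 6.
Step 4: leaves = {5,6,8}. Remove smallest leaf 5, emit neighbor 1.
Step 5: leaves = {6,8}. Remove smallest leaf 6, emit neighbor 1.
Step 6: leaves = {1,8}. Remove smallest leaf 1, emit neighbor 7.
Done: 2 vertices remain (7, 8). Sequence = [4 5 6 1 1 7]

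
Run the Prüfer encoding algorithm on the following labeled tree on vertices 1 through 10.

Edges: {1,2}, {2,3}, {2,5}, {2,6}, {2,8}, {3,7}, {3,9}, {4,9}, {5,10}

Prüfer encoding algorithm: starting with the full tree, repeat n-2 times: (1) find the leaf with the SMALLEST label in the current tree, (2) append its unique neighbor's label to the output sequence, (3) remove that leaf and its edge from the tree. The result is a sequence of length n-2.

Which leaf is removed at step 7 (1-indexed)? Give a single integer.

Answer: 3

Derivation:
Step 1: current leaves = {1,4,6,7,8,10}. Remove leaf 1 (neighbor: 2).
Step 2: current leaves = {4,6,7,8,10}. Remove leaf 4 (neighbor: 9).
Step 3: current leaves = {6,7,8,9,10}. Remove leaf 6 (neighbor: 2).
Step 4: current leaves = {7,8,9,10}. Remove leaf 7 (neighbor: 3).
Step 5: current leaves = {8,9,10}. Remove leaf 8 (neighbor: 2).
Step 6: current leaves = {9,10}. Remove leaf 9 (neighbor: 3).
Step 7: current leaves = {3,10}. Remove leaf 3 (neighbor: 2).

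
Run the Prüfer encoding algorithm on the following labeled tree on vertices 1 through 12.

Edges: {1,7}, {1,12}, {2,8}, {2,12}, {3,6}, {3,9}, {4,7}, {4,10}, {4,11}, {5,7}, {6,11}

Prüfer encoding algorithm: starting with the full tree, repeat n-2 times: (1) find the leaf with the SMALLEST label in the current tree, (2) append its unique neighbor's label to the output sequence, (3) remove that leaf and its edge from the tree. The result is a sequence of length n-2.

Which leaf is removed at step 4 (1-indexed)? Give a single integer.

Answer: 9

Derivation:
Step 1: current leaves = {5,8,9,10}. Remove leaf 5 (neighbor: 7).
Step 2: current leaves = {8,9,10}. Remove leaf 8 (neighbor: 2).
Step 3: current leaves = {2,9,10}. Remove leaf 2 (neighbor: 12).
Step 4: current leaves = {9,10,12}. Remove leaf 9 (neighbor: 3).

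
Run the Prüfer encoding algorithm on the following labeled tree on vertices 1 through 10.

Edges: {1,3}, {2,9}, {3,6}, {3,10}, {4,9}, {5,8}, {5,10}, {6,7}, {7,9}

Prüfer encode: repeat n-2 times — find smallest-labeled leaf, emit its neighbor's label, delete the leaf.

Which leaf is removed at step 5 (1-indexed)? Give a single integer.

Answer: 5

Derivation:
Step 1: current leaves = {1,2,4,8}. Remove leaf 1 (neighbor: 3).
Step 2: current leaves = {2,4,8}. Remove leaf 2 (neighbor: 9).
Step 3: current leaves = {4,8}. Remove leaf 4 (neighbor: 9).
Step 4: current leaves = {8,9}. Remove leaf 8 (neighbor: 5).
Step 5: current leaves = {5,9}. Remove leaf 5 (neighbor: 10).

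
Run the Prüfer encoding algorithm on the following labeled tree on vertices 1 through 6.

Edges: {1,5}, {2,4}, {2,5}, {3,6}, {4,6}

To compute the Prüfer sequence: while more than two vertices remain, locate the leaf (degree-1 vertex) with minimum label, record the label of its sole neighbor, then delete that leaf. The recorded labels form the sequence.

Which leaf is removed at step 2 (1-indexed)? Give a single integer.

Step 1: current leaves = {1,3}. Remove leaf 1 (neighbor: 5).
Step 2: current leaves = {3,5}. Remove leaf 3 (neighbor: 6).

Answer: 3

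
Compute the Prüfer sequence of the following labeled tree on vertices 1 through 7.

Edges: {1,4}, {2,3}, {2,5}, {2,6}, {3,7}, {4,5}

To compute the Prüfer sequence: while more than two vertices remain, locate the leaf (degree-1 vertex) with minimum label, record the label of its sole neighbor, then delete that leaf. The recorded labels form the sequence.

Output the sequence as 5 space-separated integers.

Step 1: leaves = {1,6,7}. Remove smallest leaf 1, emit neighbor 4.
Step 2: leaves = {4,6,7}. Remove smallest leaf 4, emit neighbor 5.
Step 3: leaves = {5,6,7}. Remove smallest leaf 5, emit neighbor 2.
Step 4: leaves = {6,7}. Remove smallest leaf 6, emit neighbor 2.
Step 5: leaves = {2,7}. Remove smallest leaf 2, emit neighbor 3.
Done: 2 vertices remain (3, 7). Sequence = [4 5 2 2 3]

Answer: 4 5 2 2 3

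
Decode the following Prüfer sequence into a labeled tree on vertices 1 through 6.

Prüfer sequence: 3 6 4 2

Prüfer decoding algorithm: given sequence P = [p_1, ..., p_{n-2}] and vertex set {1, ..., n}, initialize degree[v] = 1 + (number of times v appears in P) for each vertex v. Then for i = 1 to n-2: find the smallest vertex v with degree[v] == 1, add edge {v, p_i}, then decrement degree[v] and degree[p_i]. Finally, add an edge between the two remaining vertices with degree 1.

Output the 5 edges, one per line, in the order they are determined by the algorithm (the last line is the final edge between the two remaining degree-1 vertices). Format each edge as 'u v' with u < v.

Initial degrees: {1:1, 2:2, 3:2, 4:2, 5:1, 6:2}
Step 1: smallest deg-1 vertex = 1, p_1 = 3. Add edge {1,3}. Now deg[1]=0, deg[3]=1.
Step 2: smallest deg-1 vertex = 3, p_2 = 6. Add edge {3,6}. Now deg[3]=0, deg[6]=1.
Step 3: smallest deg-1 vertex = 5, p_3 = 4. Add edge {4,5}. Now deg[5]=0, deg[4]=1.
Step 4: smallest deg-1 vertex = 4, p_4 = 2. Add edge {2,4}. Now deg[4]=0, deg[2]=1.
Final: two remaining deg-1 vertices are 2, 6. Add edge {2,6}.

Answer: 1 3
3 6
4 5
2 4
2 6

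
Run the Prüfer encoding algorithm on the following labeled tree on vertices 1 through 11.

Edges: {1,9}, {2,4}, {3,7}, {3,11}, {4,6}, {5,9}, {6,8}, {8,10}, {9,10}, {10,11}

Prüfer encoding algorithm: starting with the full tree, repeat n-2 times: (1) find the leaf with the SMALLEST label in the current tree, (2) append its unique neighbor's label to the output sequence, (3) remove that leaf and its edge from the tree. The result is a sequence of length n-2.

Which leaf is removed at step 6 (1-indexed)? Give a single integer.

Step 1: current leaves = {1,2,5,7}. Remove leaf 1 (neighbor: 9).
Step 2: current leaves = {2,5,7}. Remove leaf 2 (neighbor: 4).
Step 3: current leaves = {4,5,7}. Remove leaf 4 (neighbor: 6).
Step 4: current leaves = {5,6,7}. Remove leaf 5 (neighbor: 9).
Step 5: current leaves = {6,7,9}. Remove leaf 6 (neighbor: 8).
Step 6: current leaves = {7,8,9}. Remove leaf 7 (neighbor: 3).

Answer: 7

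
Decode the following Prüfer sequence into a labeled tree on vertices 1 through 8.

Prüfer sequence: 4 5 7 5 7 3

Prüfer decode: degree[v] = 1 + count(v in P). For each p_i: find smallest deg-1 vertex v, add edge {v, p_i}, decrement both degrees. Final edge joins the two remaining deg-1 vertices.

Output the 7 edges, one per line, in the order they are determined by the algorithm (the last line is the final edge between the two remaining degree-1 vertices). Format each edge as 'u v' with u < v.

Answer: 1 4
2 5
4 7
5 6
5 7
3 7
3 8

Derivation:
Initial degrees: {1:1, 2:1, 3:2, 4:2, 5:3, 6:1, 7:3, 8:1}
Step 1: smallest deg-1 vertex = 1, p_1 = 4. Add edge {1,4}. Now deg[1]=0, deg[4]=1.
Step 2: smallest deg-1 vertex = 2, p_2 = 5. Add edge {2,5}. Now deg[2]=0, deg[5]=2.
Step 3: smallest deg-1 vertex = 4, p_3 = 7. Add edge {4,7}. Now deg[4]=0, deg[7]=2.
Step 4: smallest deg-1 vertex = 6, p_4 = 5. Add edge {5,6}. Now deg[6]=0, deg[5]=1.
Step 5: smallest deg-1 vertex = 5, p_5 = 7. Add edge {5,7}. Now deg[5]=0, deg[7]=1.
Step 6: smallest deg-1 vertex = 7, p_6 = 3. Add edge {3,7}. Now deg[7]=0, deg[3]=1.
Final: two remaining deg-1 vertices are 3, 8. Add edge {3,8}.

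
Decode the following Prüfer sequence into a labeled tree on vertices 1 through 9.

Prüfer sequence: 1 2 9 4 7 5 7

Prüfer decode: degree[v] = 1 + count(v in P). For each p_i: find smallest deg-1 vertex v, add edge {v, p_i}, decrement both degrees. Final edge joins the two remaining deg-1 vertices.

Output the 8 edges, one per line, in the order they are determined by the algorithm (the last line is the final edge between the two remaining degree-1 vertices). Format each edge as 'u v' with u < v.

Answer: 1 3
1 2
2 9
4 6
4 7
5 8
5 7
7 9

Derivation:
Initial degrees: {1:2, 2:2, 3:1, 4:2, 5:2, 6:1, 7:3, 8:1, 9:2}
Step 1: smallest deg-1 vertex = 3, p_1 = 1. Add edge {1,3}. Now deg[3]=0, deg[1]=1.
Step 2: smallest deg-1 vertex = 1, p_2 = 2. Add edge {1,2}. Now deg[1]=0, deg[2]=1.
Step 3: smallest deg-1 vertex = 2, p_3 = 9. Add edge {2,9}. Now deg[2]=0, deg[9]=1.
Step 4: smallest deg-1 vertex = 6, p_4 = 4. Add edge {4,6}. Now deg[6]=0, deg[4]=1.
Step 5: smallest deg-1 vertex = 4, p_5 = 7. Add edge {4,7}. Now deg[4]=0, deg[7]=2.
Step 6: smallest deg-1 vertex = 8, p_6 = 5. Add edge {5,8}. Now deg[8]=0, deg[5]=1.
Step 7: smallest deg-1 vertex = 5, p_7 = 7. Add edge {5,7}. Now deg[5]=0, deg[7]=1.
Final: two remaining deg-1 vertices are 7, 9. Add edge {7,9}.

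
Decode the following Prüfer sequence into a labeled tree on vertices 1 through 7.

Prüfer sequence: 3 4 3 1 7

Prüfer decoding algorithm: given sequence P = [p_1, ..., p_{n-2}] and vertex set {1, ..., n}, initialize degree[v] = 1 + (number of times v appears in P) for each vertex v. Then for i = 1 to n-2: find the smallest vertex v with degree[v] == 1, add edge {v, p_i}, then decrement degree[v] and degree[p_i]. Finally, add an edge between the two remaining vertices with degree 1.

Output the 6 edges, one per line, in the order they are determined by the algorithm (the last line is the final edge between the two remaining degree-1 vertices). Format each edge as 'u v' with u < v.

Initial degrees: {1:2, 2:1, 3:3, 4:2, 5:1, 6:1, 7:2}
Step 1: smallest deg-1 vertex = 2, p_1 = 3. Add edge {2,3}. Now deg[2]=0, deg[3]=2.
Step 2: smallest deg-1 vertex = 5, p_2 = 4. Add edge {4,5}. Now deg[5]=0, deg[4]=1.
Step 3: smallest deg-1 vertex = 4, p_3 = 3. Add edge {3,4}. Now deg[4]=0, deg[3]=1.
Step 4: smallest deg-1 vertex = 3, p_4 = 1. Add edge {1,3}. Now deg[3]=0, deg[1]=1.
Step 5: smallest deg-1 vertex = 1, p_5 = 7. Add edge {1,7}. Now deg[1]=0, deg[7]=1.
Final: two remaining deg-1 vertices are 6, 7. Add edge {6,7}.

Answer: 2 3
4 5
3 4
1 3
1 7
6 7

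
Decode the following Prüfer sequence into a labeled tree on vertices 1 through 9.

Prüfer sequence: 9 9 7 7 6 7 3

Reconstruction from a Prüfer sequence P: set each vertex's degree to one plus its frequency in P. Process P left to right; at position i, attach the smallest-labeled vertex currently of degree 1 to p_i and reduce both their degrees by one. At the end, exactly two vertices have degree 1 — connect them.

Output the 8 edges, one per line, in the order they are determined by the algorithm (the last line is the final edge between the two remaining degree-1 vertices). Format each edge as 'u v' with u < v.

Initial degrees: {1:1, 2:1, 3:2, 4:1, 5:1, 6:2, 7:4, 8:1, 9:3}
Step 1: smallest deg-1 vertex = 1, p_1 = 9. Add edge {1,9}. Now deg[1]=0, deg[9]=2.
Step 2: smallest deg-1 vertex = 2, p_2 = 9. Add edge {2,9}. Now deg[2]=0, deg[9]=1.
Step 3: smallest deg-1 vertex = 4, p_3 = 7. Add edge {4,7}. Now deg[4]=0, deg[7]=3.
Step 4: smallest deg-1 vertex = 5, p_4 = 7. Add edge {5,7}. Now deg[5]=0, deg[7]=2.
Step 5: smallest deg-1 vertex = 8, p_5 = 6. Add edge {6,8}. Now deg[8]=0, deg[6]=1.
Step 6: smallest deg-1 vertex = 6, p_6 = 7. Add edge {6,7}. Now deg[6]=0, deg[7]=1.
Step 7: smallest deg-1 vertex = 7, p_7 = 3. Add edge {3,7}. Now deg[7]=0, deg[3]=1.
Final: two remaining deg-1 vertices are 3, 9. Add edge {3,9}.

Answer: 1 9
2 9
4 7
5 7
6 8
6 7
3 7
3 9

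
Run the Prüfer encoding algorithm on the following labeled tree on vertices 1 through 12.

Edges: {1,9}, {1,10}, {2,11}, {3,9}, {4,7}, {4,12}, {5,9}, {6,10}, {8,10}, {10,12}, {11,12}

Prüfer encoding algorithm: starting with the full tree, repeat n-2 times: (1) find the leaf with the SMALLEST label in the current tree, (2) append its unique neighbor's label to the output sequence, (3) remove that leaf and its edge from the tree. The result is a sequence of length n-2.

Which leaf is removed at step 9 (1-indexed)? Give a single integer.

Answer: 1

Derivation:
Step 1: current leaves = {2,3,5,6,7,8}. Remove leaf 2 (neighbor: 11).
Step 2: current leaves = {3,5,6,7,8,11}. Remove leaf 3 (neighbor: 9).
Step 3: current leaves = {5,6,7,8,11}. Remove leaf 5 (neighbor: 9).
Step 4: current leaves = {6,7,8,9,11}. Remove leaf 6 (neighbor: 10).
Step 5: current leaves = {7,8,9,11}. Remove leaf 7 (neighbor: 4).
Step 6: current leaves = {4,8,9,11}. Remove leaf 4 (neighbor: 12).
Step 7: current leaves = {8,9,11}. Remove leaf 8 (neighbor: 10).
Step 8: current leaves = {9,11}. Remove leaf 9 (neighbor: 1).
Step 9: current leaves = {1,11}. Remove leaf 1 (neighbor: 10).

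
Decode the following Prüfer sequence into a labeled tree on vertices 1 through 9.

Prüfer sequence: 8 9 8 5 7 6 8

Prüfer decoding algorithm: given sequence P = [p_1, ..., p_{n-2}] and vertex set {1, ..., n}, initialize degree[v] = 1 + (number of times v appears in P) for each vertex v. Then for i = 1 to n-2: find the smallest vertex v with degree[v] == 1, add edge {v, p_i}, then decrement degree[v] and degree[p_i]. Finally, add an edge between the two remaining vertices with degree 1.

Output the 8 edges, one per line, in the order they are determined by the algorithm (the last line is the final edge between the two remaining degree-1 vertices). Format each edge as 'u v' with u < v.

Initial degrees: {1:1, 2:1, 3:1, 4:1, 5:2, 6:2, 7:2, 8:4, 9:2}
Step 1: smallest deg-1 vertex = 1, p_1 = 8. Add edge {1,8}. Now deg[1]=0, deg[8]=3.
Step 2: smallest deg-1 vertex = 2, p_2 = 9. Add edge {2,9}. Now deg[2]=0, deg[9]=1.
Step 3: smallest deg-1 vertex = 3, p_3 = 8. Add edge {3,8}. Now deg[3]=0, deg[8]=2.
Step 4: smallest deg-1 vertex = 4, p_4 = 5. Add edge {4,5}. Now deg[4]=0, deg[5]=1.
Step 5: smallest deg-1 vertex = 5, p_5 = 7. Add edge {5,7}. Now deg[5]=0, deg[7]=1.
Step 6: smallest deg-1 vertex = 7, p_6 = 6. Add edge {6,7}. Now deg[7]=0, deg[6]=1.
Step 7: smallest deg-1 vertex = 6, p_7 = 8. Add edge {6,8}. Now deg[6]=0, deg[8]=1.
Final: two remaining deg-1 vertices are 8, 9. Add edge {8,9}.

Answer: 1 8
2 9
3 8
4 5
5 7
6 7
6 8
8 9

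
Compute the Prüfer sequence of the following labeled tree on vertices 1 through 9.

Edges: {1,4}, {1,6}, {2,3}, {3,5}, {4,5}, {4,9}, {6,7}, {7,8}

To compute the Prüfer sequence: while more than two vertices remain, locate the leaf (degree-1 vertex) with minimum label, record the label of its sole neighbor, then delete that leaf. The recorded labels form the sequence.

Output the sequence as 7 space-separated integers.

Step 1: leaves = {2,8,9}. Remove smallest leaf 2, emit neighbor 3.
Step 2: leaves = {3,8,9}. Remove smallest leaf 3, emit neighbor 5.
Step 3: leaves = {5,8,9}. Remove smallest leaf 5, emit neighbor 4.
Step 4: leaves = {8,9}. Remove smallest leaf 8, emit neighbor 7.
Step 5: leaves = {7,9}. Remove smallest leaf 7, emit neighbor 6.
Step 6: leaves = {6,9}. Remove smallest leaf 6, emit neighbor 1.
Step 7: leaves = {1,9}. Remove smallest leaf 1, emit neighbor 4.
Done: 2 vertices remain (4, 9). Sequence = [3 5 4 7 6 1 4]

Answer: 3 5 4 7 6 1 4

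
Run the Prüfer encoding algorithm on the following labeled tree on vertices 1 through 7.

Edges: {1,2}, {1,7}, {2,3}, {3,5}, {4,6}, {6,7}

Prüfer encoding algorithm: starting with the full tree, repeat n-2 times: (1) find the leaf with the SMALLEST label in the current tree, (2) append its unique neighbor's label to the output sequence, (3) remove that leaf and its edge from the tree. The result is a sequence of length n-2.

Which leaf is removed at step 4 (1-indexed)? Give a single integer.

Answer: 2

Derivation:
Step 1: current leaves = {4,5}. Remove leaf 4 (neighbor: 6).
Step 2: current leaves = {5,6}. Remove leaf 5 (neighbor: 3).
Step 3: current leaves = {3,6}. Remove leaf 3 (neighbor: 2).
Step 4: current leaves = {2,6}. Remove leaf 2 (neighbor: 1).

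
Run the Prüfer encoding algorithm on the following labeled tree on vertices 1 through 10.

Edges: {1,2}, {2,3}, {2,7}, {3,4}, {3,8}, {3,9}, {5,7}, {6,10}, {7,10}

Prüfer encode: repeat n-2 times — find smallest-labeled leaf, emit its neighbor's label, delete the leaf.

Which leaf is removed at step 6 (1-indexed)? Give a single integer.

Answer: 9

Derivation:
Step 1: current leaves = {1,4,5,6,8,9}. Remove leaf 1 (neighbor: 2).
Step 2: current leaves = {4,5,6,8,9}. Remove leaf 4 (neighbor: 3).
Step 3: current leaves = {5,6,8,9}. Remove leaf 5 (neighbor: 7).
Step 4: current leaves = {6,8,9}. Remove leaf 6 (neighbor: 10).
Step 5: current leaves = {8,9,10}. Remove leaf 8 (neighbor: 3).
Step 6: current leaves = {9,10}. Remove leaf 9 (neighbor: 3).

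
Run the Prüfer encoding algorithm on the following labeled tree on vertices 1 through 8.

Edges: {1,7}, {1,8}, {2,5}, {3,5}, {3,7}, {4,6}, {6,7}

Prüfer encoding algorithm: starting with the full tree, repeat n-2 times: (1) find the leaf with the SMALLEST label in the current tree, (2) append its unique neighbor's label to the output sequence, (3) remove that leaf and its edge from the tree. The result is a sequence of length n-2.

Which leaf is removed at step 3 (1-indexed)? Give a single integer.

Answer: 5

Derivation:
Step 1: current leaves = {2,4,8}. Remove leaf 2 (neighbor: 5).
Step 2: current leaves = {4,5,8}. Remove leaf 4 (neighbor: 6).
Step 3: current leaves = {5,6,8}. Remove leaf 5 (neighbor: 3).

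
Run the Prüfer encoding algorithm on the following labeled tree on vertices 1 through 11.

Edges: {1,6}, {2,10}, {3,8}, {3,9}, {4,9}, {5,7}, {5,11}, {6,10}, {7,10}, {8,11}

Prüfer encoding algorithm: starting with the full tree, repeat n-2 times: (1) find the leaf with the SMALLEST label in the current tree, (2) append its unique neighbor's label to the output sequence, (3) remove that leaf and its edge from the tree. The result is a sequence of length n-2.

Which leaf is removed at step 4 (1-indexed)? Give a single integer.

Step 1: current leaves = {1,2,4}. Remove leaf 1 (neighbor: 6).
Step 2: current leaves = {2,4,6}. Remove leaf 2 (neighbor: 10).
Step 3: current leaves = {4,6}. Remove leaf 4 (neighbor: 9).
Step 4: current leaves = {6,9}. Remove leaf 6 (neighbor: 10).

Answer: 6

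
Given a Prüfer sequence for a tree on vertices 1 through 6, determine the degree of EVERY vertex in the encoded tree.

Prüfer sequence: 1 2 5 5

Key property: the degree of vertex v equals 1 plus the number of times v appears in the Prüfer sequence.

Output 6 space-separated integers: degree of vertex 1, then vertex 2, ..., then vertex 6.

p_1 = 1: count[1] becomes 1
p_2 = 2: count[2] becomes 1
p_3 = 5: count[5] becomes 1
p_4 = 5: count[5] becomes 2
Degrees (1 + count): deg[1]=1+1=2, deg[2]=1+1=2, deg[3]=1+0=1, deg[4]=1+0=1, deg[5]=1+2=3, deg[6]=1+0=1

Answer: 2 2 1 1 3 1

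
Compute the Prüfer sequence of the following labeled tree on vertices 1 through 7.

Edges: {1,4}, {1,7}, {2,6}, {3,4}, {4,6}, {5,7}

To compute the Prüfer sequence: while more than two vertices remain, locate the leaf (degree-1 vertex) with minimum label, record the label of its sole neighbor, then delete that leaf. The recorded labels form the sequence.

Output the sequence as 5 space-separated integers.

Answer: 6 4 7 4 1

Derivation:
Step 1: leaves = {2,3,5}. Remove smallest leaf 2, emit neighbor 6.
Step 2: leaves = {3,5,6}. Remove smallest leaf 3, emit neighbor 4.
Step 3: leaves = {5,6}. Remove smallest leaf 5, emit neighbor 7.
Step 4: leaves = {6,7}. Remove smallest leaf 6, emit neighbor 4.
Step 5: leaves = {4,7}. Remove smallest leaf 4, emit neighbor 1.
Done: 2 vertices remain (1, 7). Sequence = [6 4 7 4 1]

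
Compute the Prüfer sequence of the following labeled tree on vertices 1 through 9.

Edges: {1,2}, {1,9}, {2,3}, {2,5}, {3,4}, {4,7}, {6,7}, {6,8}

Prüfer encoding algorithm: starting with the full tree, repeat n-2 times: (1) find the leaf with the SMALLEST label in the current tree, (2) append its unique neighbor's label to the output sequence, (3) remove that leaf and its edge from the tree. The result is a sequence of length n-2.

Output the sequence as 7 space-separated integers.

Step 1: leaves = {5,8,9}. Remove smallest leaf 5, emit neighbor 2.
Step 2: leaves = {8,9}. Remove smallest leaf 8, emit neighbor 6.
Step 3: leaves = {6,9}. Remove smallest leaf 6, emit neighbor 7.
Step 4: leaves = {7,9}. Remove smallest leaf 7, emit neighbor 4.
Step 5: leaves = {4,9}. Remove smallest leaf 4, emit neighbor 3.
Step 6: leaves = {3,9}. Remove smallest leaf 3, emit neighbor 2.
Step 7: leaves = {2,9}. Remove smallest leaf 2, emit neighbor 1.
Done: 2 vertices remain (1, 9). Sequence = [2 6 7 4 3 2 1]

Answer: 2 6 7 4 3 2 1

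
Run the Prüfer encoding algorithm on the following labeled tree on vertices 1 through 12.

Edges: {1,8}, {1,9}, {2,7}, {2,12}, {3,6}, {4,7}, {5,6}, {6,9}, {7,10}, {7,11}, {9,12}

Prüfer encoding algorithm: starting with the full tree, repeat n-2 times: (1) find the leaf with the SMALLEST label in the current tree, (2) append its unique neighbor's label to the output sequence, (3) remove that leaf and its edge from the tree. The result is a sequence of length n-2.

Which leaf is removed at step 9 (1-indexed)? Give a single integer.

Answer: 11

Derivation:
Step 1: current leaves = {3,4,5,8,10,11}. Remove leaf 3 (neighbor: 6).
Step 2: current leaves = {4,5,8,10,11}. Remove leaf 4 (neighbor: 7).
Step 3: current leaves = {5,8,10,11}. Remove leaf 5 (neighbor: 6).
Step 4: current leaves = {6,8,10,11}. Remove leaf 6 (neighbor: 9).
Step 5: current leaves = {8,10,11}. Remove leaf 8 (neighbor: 1).
Step 6: current leaves = {1,10,11}. Remove leaf 1 (neighbor: 9).
Step 7: current leaves = {9,10,11}. Remove leaf 9 (neighbor: 12).
Step 8: current leaves = {10,11,12}. Remove leaf 10 (neighbor: 7).
Step 9: current leaves = {11,12}. Remove leaf 11 (neighbor: 7).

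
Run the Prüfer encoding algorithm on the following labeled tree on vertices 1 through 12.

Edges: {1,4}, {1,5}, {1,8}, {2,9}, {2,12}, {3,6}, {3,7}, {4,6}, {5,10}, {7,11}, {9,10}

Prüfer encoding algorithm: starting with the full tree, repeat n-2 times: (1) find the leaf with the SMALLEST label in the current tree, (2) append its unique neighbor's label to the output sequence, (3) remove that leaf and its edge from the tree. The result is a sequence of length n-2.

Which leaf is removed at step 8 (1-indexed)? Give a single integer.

Step 1: current leaves = {8,11,12}. Remove leaf 8 (neighbor: 1).
Step 2: current leaves = {11,12}. Remove leaf 11 (neighbor: 7).
Step 3: current leaves = {7,12}. Remove leaf 7 (neighbor: 3).
Step 4: current leaves = {3,12}. Remove leaf 3 (neighbor: 6).
Step 5: current leaves = {6,12}. Remove leaf 6 (neighbor: 4).
Step 6: current leaves = {4,12}. Remove leaf 4 (neighbor: 1).
Step 7: current leaves = {1,12}. Remove leaf 1 (neighbor: 5).
Step 8: current leaves = {5,12}. Remove leaf 5 (neighbor: 10).

Answer: 5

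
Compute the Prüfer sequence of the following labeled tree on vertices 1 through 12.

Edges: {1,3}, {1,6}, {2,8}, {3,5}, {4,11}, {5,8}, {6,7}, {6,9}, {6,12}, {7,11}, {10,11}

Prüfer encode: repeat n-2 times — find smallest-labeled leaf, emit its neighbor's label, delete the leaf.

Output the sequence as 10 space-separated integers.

Answer: 8 11 5 3 1 6 6 11 7 6

Derivation:
Step 1: leaves = {2,4,9,10,12}. Remove smallest leaf 2, emit neighbor 8.
Step 2: leaves = {4,8,9,10,12}. Remove smallest leaf 4, emit neighbor 11.
Step 3: leaves = {8,9,10,12}. Remove smallest leaf 8, emit neighbor 5.
Step 4: leaves = {5,9,10,12}. Remove smallest leaf 5, emit neighbor 3.
Step 5: leaves = {3,9,10,12}. Remove smallest leaf 3, emit neighbor 1.
Step 6: leaves = {1,9,10,12}. Remove smallest leaf 1, emit neighbor 6.
Step 7: leaves = {9,10,12}. Remove smallest leaf 9, emit neighbor 6.
Step 8: leaves = {10,12}. Remove smallest leaf 10, emit neighbor 11.
Step 9: leaves = {11,12}. Remove smallest leaf 11, emit neighbor 7.
Step 10: leaves = {7,12}. Remove smallest leaf 7, emit neighbor 6.
Done: 2 vertices remain (6, 12). Sequence = [8 11 5 3 1 6 6 11 7 6]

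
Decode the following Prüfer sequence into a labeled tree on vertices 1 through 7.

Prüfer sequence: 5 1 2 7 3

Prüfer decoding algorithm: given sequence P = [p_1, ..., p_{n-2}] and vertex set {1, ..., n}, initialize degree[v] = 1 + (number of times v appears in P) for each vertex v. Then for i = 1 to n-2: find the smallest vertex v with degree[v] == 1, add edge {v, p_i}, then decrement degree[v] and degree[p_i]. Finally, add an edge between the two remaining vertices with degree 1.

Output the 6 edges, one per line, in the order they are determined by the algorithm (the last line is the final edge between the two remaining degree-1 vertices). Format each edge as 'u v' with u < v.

Answer: 4 5
1 5
1 2
2 7
3 6
3 7

Derivation:
Initial degrees: {1:2, 2:2, 3:2, 4:1, 5:2, 6:1, 7:2}
Step 1: smallest deg-1 vertex = 4, p_1 = 5. Add edge {4,5}. Now deg[4]=0, deg[5]=1.
Step 2: smallest deg-1 vertex = 5, p_2 = 1. Add edge {1,5}. Now deg[5]=0, deg[1]=1.
Step 3: smallest deg-1 vertex = 1, p_3 = 2. Add edge {1,2}. Now deg[1]=0, deg[2]=1.
Step 4: smallest deg-1 vertex = 2, p_4 = 7. Add edge {2,7}. Now deg[2]=0, deg[7]=1.
Step 5: smallest deg-1 vertex = 6, p_5 = 3. Add edge {3,6}. Now deg[6]=0, deg[3]=1.
Final: two remaining deg-1 vertices are 3, 7. Add edge {3,7}.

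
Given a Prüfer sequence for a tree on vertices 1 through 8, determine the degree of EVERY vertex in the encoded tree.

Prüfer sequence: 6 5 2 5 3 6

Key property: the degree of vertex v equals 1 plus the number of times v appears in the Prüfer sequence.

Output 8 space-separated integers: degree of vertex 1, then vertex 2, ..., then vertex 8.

p_1 = 6: count[6] becomes 1
p_2 = 5: count[5] becomes 1
p_3 = 2: count[2] becomes 1
p_4 = 5: count[5] becomes 2
p_5 = 3: count[3] becomes 1
p_6 = 6: count[6] becomes 2
Degrees (1 + count): deg[1]=1+0=1, deg[2]=1+1=2, deg[3]=1+1=2, deg[4]=1+0=1, deg[5]=1+2=3, deg[6]=1+2=3, deg[7]=1+0=1, deg[8]=1+0=1

Answer: 1 2 2 1 3 3 1 1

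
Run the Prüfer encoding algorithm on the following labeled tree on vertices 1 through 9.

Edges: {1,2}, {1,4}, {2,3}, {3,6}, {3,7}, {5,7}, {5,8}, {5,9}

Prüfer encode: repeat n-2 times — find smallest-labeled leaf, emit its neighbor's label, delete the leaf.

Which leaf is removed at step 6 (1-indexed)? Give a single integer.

Step 1: current leaves = {4,6,8,9}. Remove leaf 4 (neighbor: 1).
Step 2: current leaves = {1,6,8,9}. Remove leaf 1 (neighbor: 2).
Step 3: current leaves = {2,6,8,9}. Remove leaf 2 (neighbor: 3).
Step 4: current leaves = {6,8,9}. Remove leaf 6 (neighbor: 3).
Step 5: current leaves = {3,8,9}. Remove leaf 3 (neighbor: 7).
Step 6: current leaves = {7,8,9}. Remove leaf 7 (neighbor: 5).

Answer: 7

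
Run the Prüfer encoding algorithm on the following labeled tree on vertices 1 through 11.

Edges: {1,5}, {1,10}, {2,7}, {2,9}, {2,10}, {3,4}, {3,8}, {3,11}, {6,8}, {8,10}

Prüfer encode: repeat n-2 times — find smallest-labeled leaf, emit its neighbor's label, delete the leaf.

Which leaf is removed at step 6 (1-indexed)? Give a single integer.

Answer: 9

Derivation:
Step 1: current leaves = {4,5,6,7,9,11}. Remove leaf 4 (neighbor: 3).
Step 2: current leaves = {5,6,7,9,11}. Remove leaf 5 (neighbor: 1).
Step 3: current leaves = {1,6,7,9,11}. Remove leaf 1 (neighbor: 10).
Step 4: current leaves = {6,7,9,11}. Remove leaf 6 (neighbor: 8).
Step 5: current leaves = {7,9,11}. Remove leaf 7 (neighbor: 2).
Step 6: current leaves = {9,11}. Remove leaf 9 (neighbor: 2).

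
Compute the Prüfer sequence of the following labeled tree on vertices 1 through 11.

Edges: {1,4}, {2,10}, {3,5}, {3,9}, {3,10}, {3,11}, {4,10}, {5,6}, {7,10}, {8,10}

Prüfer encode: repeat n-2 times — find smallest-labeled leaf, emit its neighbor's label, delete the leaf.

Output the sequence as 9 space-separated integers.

Answer: 4 10 10 5 3 10 10 3 3

Derivation:
Step 1: leaves = {1,2,6,7,8,9,11}. Remove smallest leaf 1, emit neighbor 4.
Step 2: leaves = {2,4,6,7,8,9,11}. Remove smallest leaf 2, emit neighbor 10.
Step 3: leaves = {4,6,7,8,9,11}. Remove smallest leaf 4, emit neighbor 10.
Step 4: leaves = {6,7,8,9,11}. Remove smallest leaf 6, emit neighbor 5.
Step 5: leaves = {5,7,8,9,11}. Remove smallest leaf 5, emit neighbor 3.
Step 6: leaves = {7,8,9,11}. Remove smallest leaf 7, emit neighbor 10.
Step 7: leaves = {8,9,11}. Remove smallest leaf 8, emit neighbor 10.
Step 8: leaves = {9,10,11}. Remove smallest leaf 9, emit neighbor 3.
Step 9: leaves = {10,11}. Remove smallest leaf 10, emit neighbor 3.
Done: 2 vertices remain (3, 11). Sequence = [4 10 10 5 3 10 10 3 3]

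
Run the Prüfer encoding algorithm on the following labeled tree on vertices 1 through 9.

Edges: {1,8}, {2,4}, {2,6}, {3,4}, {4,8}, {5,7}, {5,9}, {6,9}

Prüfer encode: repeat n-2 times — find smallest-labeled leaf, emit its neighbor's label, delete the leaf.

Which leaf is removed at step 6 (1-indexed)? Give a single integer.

Answer: 4

Derivation:
Step 1: current leaves = {1,3,7}. Remove leaf 1 (neighbor: 8).
Step 2: current leaves = {3,7,8}. Remove leaf 3 (neighbor: 4).
Step 3: current leaves = {7,8}. Remove leaf 7 (neighbor: 5).
Step 4: current leaves = {5,8}. Remove leaf 5 (neighbor: 9).
Step 5: current leaves = {8,9}. Remove leaf 8 (neighbor: 4).
Step 6: current leaves = {4,9}. Remove leaf 4 (neighbor: 2).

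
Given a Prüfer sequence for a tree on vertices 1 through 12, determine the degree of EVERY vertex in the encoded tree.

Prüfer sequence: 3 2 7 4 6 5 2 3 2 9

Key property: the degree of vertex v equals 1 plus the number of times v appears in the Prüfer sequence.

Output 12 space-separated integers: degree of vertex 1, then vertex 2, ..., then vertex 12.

Answer: 1 4 3 2 2 2 2 1 2 1 1 1

Derivation:
p_1 = 3: count[3] becomes 1
p_2 = 2: count[2] becomes 1
p_3 = 7: count[7] becomes 1
p_4 = 4: count[4] becomes 1
p_5 = 6: count[6] becomes 1
p_6 = 5: count[5] becomes 1
p_7 = 2: count[2] becomes 2
p_8 = 3: count[3] becomes 2
p_9 = 2: count[2] becomes 3
p_10 = 9: count[9] becomes 1
Degrees (1 + count): deg[1]=1+0=1, deg[2]=1+3=4, deg[3]=1+2=3, deg[4]=1+1=2, deg[5]=1+1=2, deg[6]=1+1=2, deg[7]=1+1=2, deg[8]=1+0=1, deg[9]=1+1=2, deg[10]=1+0=1, deg[11]=1+0=1, deg[12]=1+0=1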